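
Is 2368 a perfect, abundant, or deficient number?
abundant

Proper divisors of 2368: sum = 1 + 2 + 4 + 8 + 16 + 32 + 37 + 64 + 74 + 148 + 296 + 592 + 1184 = 2458
Since 2458 > 2368, 2368 is abundant.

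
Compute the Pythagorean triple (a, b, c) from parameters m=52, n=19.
(2343, 1976, 3065)

Euclid's formula: a = m² - n², b = 2mn, c = m² + n²
m = 52, n = 19
a = 52² - 19² = 2704 - 361 = 2343
b = 2 × 52 × 19 = 1976
c = 52² + 19² = 2704 + 361 = 3065
Verification: 2343² + 1976² = 5489649 + 3904576 = 9394225 = 3065² ✓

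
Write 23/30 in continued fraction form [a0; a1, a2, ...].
[0; 1, 3, 3, 2]

Euclidean algorithm steps:
23 = 0 × 30 + 23
30 = 1 × 23 + 7
23 = 3 × 7 + 2
7 = 3 × 2 + 1
2 = 2 × 1 + 0
Continued fraction: [0; 1, 3, 3, 2]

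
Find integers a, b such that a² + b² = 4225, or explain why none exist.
0² + 65² (a=0, b=65)

Factorization: 4225 = 5^2 × 13^2
By Fermat: n is sum of two squares iff every prime p ≡ 3 (mod 4) appears to even power.
All primes ≡ 3 (mod 4) appear to even power.
Search a = 0, 1, 2, … for 4225 - a² a perfect square: first hit at a = 0: 4225 - 0 = 4225 = 65².
4225 = 0² + 65² = 0 + 4225 ✓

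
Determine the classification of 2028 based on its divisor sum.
abundant

Proper divisors of 2028: sum = 1 + 2 + 3 + 4 + 6 + 12 + 13 + 26 + ... + 338 + 507 + 676 + 1014 (17 divisors) = 3096
Since 3096 > 2028, 2028 is abundant.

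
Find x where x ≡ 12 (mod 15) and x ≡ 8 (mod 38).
312

Using Chinese Remainder Theorem:
M = 15 × 38 = 570
M1 = 38, M2 = 15
y1 = 38^(-1) mod 15 = 2
y2 = 15^(-1) mod 38 = 33
x = (12×38×2 + 8×15×33) mod 570 = 312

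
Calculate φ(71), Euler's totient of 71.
70

71 = 71
φ(n) = n × ∏(1 - 1/p) for each prime p dividing n
φ(71) = 71 × (1 - 1/71) = 70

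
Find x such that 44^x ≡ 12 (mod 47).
12

Baby-step giant-step with step n = ⌈√47⌉ = 7.
Baby steps 44^j mod 47 (j:value) for j=0..6: 0:1, 1:44, 2:9, 3:20, 4:34, 5:39, 6:24.
Giant-step multiplier: 44^(-7) ≡ 44^(46-7) = 44^39 ≡ 15 (mod 47).
Giant steps γ_i = 12·15^i mod 47: γ_0=12, γ_1=39 (in table at j=5).
x = i·n + j = 1·7 + 5 = 12.
Check: 44^12 ≡ 12 (mod 47).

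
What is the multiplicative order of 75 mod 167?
83

167 is prime, so ord(75) divides φ(167) = 166.
Divisors of 166: 1, 2, 83, 166.
Repeated squaring: 75^1 ≡ 75, 75^2 ≡ 114, 75^4 ≡ 137, 75^8 ≡ 65, 75^16 ≡ 50, 75^32 ≡ 162, 75^64 ≡ 25, 75^128 ≡ 124 (mod 167).
Test 75^d mod 167 for each divisor d in increasing order:
75^1 ≡ 75
75^2 ≡ 114
75^83 = 75^64·75^16·75^2·75^1 ≡ 1  ← first divisor giving 1
The order is 83.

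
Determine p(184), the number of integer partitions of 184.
980462880430

p(n) counts ways to write n as a sum of positive integers (order ignored).
Euler's pentagonal recurrence: p(k) = p(k-1) + p(k-2) - p(k-5) - p(k-7) + p(k-12) + p(k-15) - ... (offsets j(3j∓1)/2, signs ++--, p(0)=1, p(<0)=0).
DP table for k = 0..183: p(0)=1, p(1)=1, p(2)=2, p(3)=3, p(4)=5, p(5)=7, p(6)=11, p(7)=15, p(8)=22, p(9)=30, p(10)=42, p(11)=56, p(12)=77, p(13)=101, p(14)=135, p(15)=176, p(16)=231, p(17)=297, p(18)=385, p(19)=490, p(20)=627, p(21)=792, p(22)=1002, p(23)=1255, p(24)=1575, p(25)=1958, p(26)=2436, p(27)=3010, p(28)=3718, p(29)=4565, p(30)=5604, p(31)=6842, p(32)=8349, p(33)=10143, p(34)=12310, p(35)=14883, p(36)=17977, p(37)=21637, p(38)=26015, p(39)=31185, p(40)=37338, p(41)=44583, p(42)=53174, p(43)=63261, p(44)=75175, p(45)=89134, p(46)=105558, p(47)=124754, p(48)=147273, p(49)=173525, p(50)=204226, p(51)=239943, p(52)=281589, p(53)=329931, p(54)=386155, p(55)=451276, p(56)=526823, p(57)=614154, p(58)=715220, p(59)=831820, p(60)=966467, p(61)=1121505, p(62)=1300156, p(63)=1505499, p(64)=1741630, p(65)=2012558, p(66)=2323520, p(67)=2679689, p(68)=3087735, p(69)=3554345, p(70)=4087968, p(71)=4697205, p(72)=5392783, p(73)=6185689, p(74)=7089500, p(75)=8118264, p(76)=9289091, p(77)=10619863, p(78)=12132164, p(79)=13848650, p(80)=15796476, p(81)=18004327, p(82)=20506255, p(83)=23338469, p(84)=26543660, p(85)=30167357, p(86)=34262962, p(87)=38887673, p(88)=44108109, p(89)=49995925, p(90)=56634173, p(91)=64112359, p(92)=72533807, p(93)=82010177, p(94)=92669720, p(95)=104651419, p(96)=118114304, p(97)=133230930, p(98)=150198136, p(99)=169229875, p(100)=190569292, p(101)=214481126, p(102)=241265379, p(103)=271248950, p(104)=304801365, p(105)=342325709, p(106)=384276336, p(107)=431149389, p(108)=483502844, p(109)=541946240, p(110)=607163746, p(111)=679903203, p(112)=761002156, p(113)=851376628, p(114)=952050665, p(115)=1064144451, p(116)=1188908248, p(117)=1327710076, p(118)=1482074143, p(119)=1653668665, p(120)=1844349560, p(121)=2056148051, p(122)=2291320912, p(123)=2552338241, p(124)=2841940500, p(125)=3163127352, p(126)=3519222692, p(127)=3913864295, p(128)=4351078600, p(129)=4835271870, p(130)=5371315400, p(131)=5964539504, p(132)=6620830889, p(133)=7346629512, p(134)=8149040695, p(135)=9035836076, p(136)=10015581680, p(137)=11097645016, p(138)=12292341831, p(139)=13610949895, p(140)=15065878135, p(141)=16670689208, p(142)=18440293320, p(143)=20390982757, p(144)=22540654445, p(145)=24908858009, p(146)=27517052599, p(147)=30388671978, p(148)=33549419497, p(149)=37027355200, p(150)=40853235313, p(151)=45060624582, p(152)=49686288421, p(153)=54770336324, p(154)=60356673280, p(155)=66493182097, p(156)=73232243759, p(157)=80630964769, p(158)=88751778802, p(159)=97662728555, p(160)=107438159466, p(161)=118159068427, p(162)=129913904637, p(163)=142798995930, p(164)=156919475295, p(165)=172389800255, p(166)=189334822579, p(167)=207890420102, p(168)=228204732751, p(169)=250438925115, p(170)=274768617130, p(171)=301384802048, p(172)=330495499613, p(173)=362326859895, p(174)=397125074750, p(175)=435157697830, p(176)=476715857290, p(177)=522115831195, p(178)=571701605655, p(179)=625846753120, p(180)=684957390936, p(181)=749474411781, p(182)=819876908323, p(183)=896684817527.
Final step: p(184) = p(183) + p(182) - p(179) - p(177) + p(172) + p(169) - p(162) - p(158) + p(149) + p(144) - p(133) - p(127) + p(114) + p(107) - p(92) - p(84) + p(67) + p(58) - p(39) - p(29) + p(8)
= 896684817527 + 819876908323 - 625846753120 - 522115831195 + 330495499613 + 250438925115 - 129913904637 - 88751778802 + 37027355200 + 22540654445 - 7346629512 - 3913864295 + 952050665 + 431149389 - 72533807 - 26543660 + 2679689 + 715220 - 31185 - 4565 + 22
= 980462880430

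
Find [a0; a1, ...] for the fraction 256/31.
[8; 3, 1, 7]

Euclidean algorithm steps:
256 = 8 × 31 + 8
31 = 3 × 8 + 7
8 = 1 × 7 + 1
7 = 7 × 1 + 0
Continued fraction: [8; 3, 1, 7]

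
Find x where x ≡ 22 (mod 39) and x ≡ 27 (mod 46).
763

Using Chinese Remainder Theorem:
M = 39 × 46 = 1794
M1 = 46, M2 = 39
y1 = 46^(-1) mod 39 = 28
y2 = 39^(-1) mod 46 = 13
x = (22×46×28 + 27×39×13) mod 1794 = 763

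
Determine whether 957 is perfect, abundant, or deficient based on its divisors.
deficient

Proper divisors of 957: sum = 1 + 3 + 11 + 29 + 33 + 87 + 319 = 483
Since 483 < 957, 957 is deficient.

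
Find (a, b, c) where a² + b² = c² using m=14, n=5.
(171, 140, 221)

Euclid's formula: a = m² - n², b = 2mn, c = m² + n²
m = 14, n = 5
a = 14² - 5² = 196 - 25 = 171
b = 2 × 14 × 5 = 140
c = 14² + 5² = 196 + 25 = 221
Verification: 171² + 140² = 29241 + 19600 = 48841 = 221² ✓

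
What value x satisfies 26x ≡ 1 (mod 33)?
14

gcd(26, 33) = 1, so the inverse exists.
Extended Euclidean algorithm on (33, 26):
33 = 1 × 26 + 7  ⟹  7 = (1)·33 + (-1)·26
26 = 3 × 7 + 5  ⟹  5 = (-3)·33 + (4)·26
7 = 1 × 5 + 2  ⟹  2 = (4)·33 + (-5)·26
5 = 2 × 2 + 1  ⟹  1 = (-11)·33 + (14)·26
So (14)·26 ≡ 1 (mod 33), i.e. 26^(-1) ≡ 14 (mod 33).
Check: 26 × 14 = 364 ≡ 1 (mod 33)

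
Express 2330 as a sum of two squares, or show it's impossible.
11² + 47² (a=11, b=47)

Factorization: 2330 = 2 × 5 × 233
By Fermat: n is sum of two squares iff every prime p ≡ 3 (mod 4) appears to even power.
All primes ≡ 3 (mod 4) appear to even power.
Search a = 0, 1, 2, … for 2330 - a² a perfect square: first hit at a = 11: 2330 - 121 = 2209 = 47².
2330 = 11² + 47² = 121 + 2209 ✓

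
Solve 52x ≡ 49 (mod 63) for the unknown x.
x ≡ 7 (mod 63)

gcd(52, 63) = 1, which divides 49, so solutions exist.
Find 52^(-1) mod 63 by the extended Euclidean algorithm:
63 = 1 × 52 + 11  ⟹  11 = (1)·63 + (-1)·52
52 = 4 × 11 + 8  ⟹  8 = (-4)·63 + (5)·52
11 = 1 × 8 + 3  ⟹  3 = (5)·63 + (-6)·52
8 = 2 × 3 + 2  ⟹  2 = (-14)·63 + (17)·52
3 = 1 × 2 + 1  ⟹  1 = (19)·63 + (-23)·52
So (-23)·52 ≡ 1 (mod 63), i.e. 52^(-1) ≡ -23 ≡ 40 (mod 63).
x ≡ 40 × 49 = 1960 ≡ 7 (mod 63).
Check: 52 × 7 = 364 ≡ 49 (mod 63).
Unique solution: x ≡ 7 (mod 63)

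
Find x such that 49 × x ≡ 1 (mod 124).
81

gcd(49, 124) = 1, so the inverse exists.
Extended Euclidean algorithm on (124, 49):
124 = 2 × 49 + 26  ⟹  26 = (1)·124 + (-2)·49
49 = 1 × 26 + 23  ⟹  23 = (-1)·124 + (3)·49
26 = 1 × 23 + 3  ⟹  3 = (2)·124 + (-5)·49
23 = 7 × 3 + 2  ⟹  2 = (-15)·124 + (38)·49
3 = 1 × 2 + 1  ⟹  1 = (17)·124 + (-43)·49
So (-43)·49 ≡ 1 (mod 124), i.e. 49^(-1) ≡ -43 ≡ 81 (mod 124).
Check: 49 × 81 = 3969 ≡ 1 (mod 124)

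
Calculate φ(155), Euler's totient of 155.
120

155 = 5 × 31
φ(n) = n × ∏(1 - 1/p) for each prime p dividing n
φ(155) = 155 × (1 - 1/5) × (1 - 1/31) = 120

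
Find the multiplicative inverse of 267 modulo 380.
343

gcd(267, 380) = 1, so the inverse exists.
Extended Euclidean algorithm on (380, 267):
380 = 1 × 267 + 113  ⟹  113 = (1)·380 + (-1)·267
267 = 2 × 113 + 41  ⟹  41 = (-2)·380 + (3)·267
113 = 2 × 41 + 31  ⟹  31 = (5)·380 + (-7)·267
41 = 1 × 31 + 10  ⟹  10 = (-7)·380 + (10)·267
31 = 3 × 10 + 1  ⟹  1 = (26)·380 + (-37)·267
So (-37)·267 ≡ 1 (mod 380), i.e. 267^(-1) ≡ -37 ≡ 343 (mod 380).
Check: 267 × 343 = 91581 ≡ 1 (mod 380)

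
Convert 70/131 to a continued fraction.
[0; 1, 1, 6, 1, 3, 2]

Euclidean algorithm steps:
70 = 0 × 131 + 70
131 = 1 × 70 + 61
70 = 1 × 61 + 9
61 = 6 × 9 + 7
9 = 1 × 7 + 2
7 = 3 × 2 + 1
2 = 2 × 1 + 0
Continued fraction: [0; 1, 1, 6, 1, 3, 2]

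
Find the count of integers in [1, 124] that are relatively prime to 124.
60

124 = 2^2 × 31
φ(n) = n × ∏(1 - 1/p) for each prime p dividing n
φ(124) = 124 × (1 - 1/2) × (1 - 1/31) = 60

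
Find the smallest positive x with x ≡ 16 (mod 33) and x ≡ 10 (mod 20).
610

Using Chinese Remainder Theorem:
M = 33 × 20 = 660
M1 = 20, M2 = 33
y1 = 20^(-1) mod 33 = 5
y2 = 33^(-1) mod 20 = 17
x = (16×20×5 + 10×33×17) mod 660 = 610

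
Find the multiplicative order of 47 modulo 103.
6

103 is prime, so ord(47) divides φ(103) = 102.
Divisors of 102: 1, 2, 3, 6, 17, 34, 51, 102.
Repeated squaring: 47^1 ≡ 47, 47^2 ≡ 46, 47^4 ≡ 56, 47^8 ≡ 46, 47^16 ≡ 56, 47^32 ≡ 46, 47^64 ≡ 56 (mod 103).
Test 47^d mod 103 for each divisor d in increasing order:
47^1 ≡ 47
47^2 ≡ 46
47^3 = 47^2·47^1 ≡ 102
47^6 = 47^4·47^2 ≡ 1  ← first divisor giving 1
The order is 6.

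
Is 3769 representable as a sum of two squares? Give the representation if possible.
13² + 60² (a=13, b=60)

Factorization: 3769 = 3769
By Fermat: n is sum of two squares iff every prime p ≡ 3 (mod 4) appears to even power.
All primes ≡ 3 (mod 4) appear to even power.
Search a = 0, 1, 2, … for 3769 - a² a perfect square: first hit at a = 13: 3769 - 169 = 3600 = 60².
3769 = 13² + 60² = 169 + 3600 ✓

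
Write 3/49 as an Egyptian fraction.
1/17 + 1/417 + 1/347361

Greedy algorithm:
3/49: ceiling(49/3) = 17, use 1/17
2/833: ceiling(833/2) = 417, use 1/417
1/347361: ceiling(347361/1) = 347361, use 1/347361
Result: 3/49 = 1/17 + 1/417 + 1/347361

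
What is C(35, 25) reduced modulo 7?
0

Using Lucas' theorem:
Write n=35 and k=25 in base 7:
n in base 7: [5, 0]
k in base 7: [3, 4]
C(35,25) mod 7 = ∏ C(n_i, k_i) mod 7
Digit binomials (mod 7): C(5,3) = 10 ≡ 3; C(0,4) = 0 (k_i > n_i)
Product: 3 × 0 = 0 ≡ 0 (mod 7)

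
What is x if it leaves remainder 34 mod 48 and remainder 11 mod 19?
562

Using Chinese Remainder Theorem:
M = 48 × 19 = 912
M1 = 19, M2 = 48
y1 = 19^(-1) mod 48 = 43
y2 = 48^(-1) mod 19 = 2
x = (34×19×43 + 11×48×2) mod 912 = 562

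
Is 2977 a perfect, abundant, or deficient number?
deficient

Proper divisors of 2977: sum = 1 + 13 + 229 = 243
Since 243 < 2977, 2977 is deficient.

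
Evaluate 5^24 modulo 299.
209

Repeated squaring. Binary of 24 = 11000.
5^1 ≡ 5 (mod 299); 5^2 ≡ 25 (mod 299); 5^4 ≡ 27 (mod 299); 5^8 ≡ 131 (mod 299); 5^16 ≡ 118 (mod 299)
5^24 = 5^8 × 5^16 ≡ 209 (mod 299)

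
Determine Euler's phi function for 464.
224

464 = 2^4 × 29
φ(n) = n × ∏(1 - 1/p) for each prime p dividing n
φ(464) = 464 × (1 - 1/2) × (1 - 1/29) = 224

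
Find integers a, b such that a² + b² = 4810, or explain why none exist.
7² + 69² (a=7, b=69)

Factorization: 4810 = 2 × 5 × 13 × 37
By Fermat: n is sum of two squares iff every prime p ≡ 3 (mod 4) appears to even power.
All primes ≡ 3 (mod 4) appear to even power.
Search a = 0, 1, 2, … for 4810 - a² a perfect square: first hit at a = 7: 4810 - 49 = 4761 = 69².
4810 = 7² + 69² = 49 + 4761 ✓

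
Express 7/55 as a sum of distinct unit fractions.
1/8 + 1/440

Greedy algorithm:
7/55: ceiling(55/7) = 8, use 1/8
1/440: ceiling(440/1) = 440, use 1/440
Result: 7/55 = 1/8 + 1/440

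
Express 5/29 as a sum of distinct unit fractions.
1/6 + 1/174

Greedy algorithm:
5/29: ceiling(29/5) = 6, use 1/6
1/174: ceiling(174/1) = 174, use 1/174
Result: 5/29 = 1/6 + 1/174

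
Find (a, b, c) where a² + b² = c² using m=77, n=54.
(3013, 8316, 8845)

Euclid's formula: a = m² - n², b = 2mn, c = m² + n²
m = 77, n = 54
a = 77² - 54² = 5929 - 2916 = 3013
b = 2 × 77 × 54 = 8316
c = 77² + 54² = 5929 + 2916 = 8845
Verification: 3013² + 8316² = 9078169 + 69155856 = 78234025 = 8845² ✓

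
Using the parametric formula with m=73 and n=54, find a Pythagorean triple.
(2413, 7884, 8245)

Euclid's formula: a = m² - n², b = 2mn, c = m² + n²
m = 73, n = 54
a = 73² - 54² = 5329 - 2916 = 2413
b = 2 × 73 × 54 = 7884
c = 73² + 54² = 5329 + 2916 = 8245
Verification: 2413² + 7884² = 5822569 + 62157456 = 67980025 = 8245² ✓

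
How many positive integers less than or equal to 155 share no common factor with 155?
120

155 = 5 × 31
φ(n) = n × ∏(1 - 1/p) for each prime p dividing n
φ(155) = 155 × (1 - 1/5) × (1 - 1/31) = 120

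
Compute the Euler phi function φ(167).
166

167 = 167
φ(n) = n × ∏(1 - 1/p) for each prime p dividing n
φ(167) = 167 × (1 - 1/167) = 166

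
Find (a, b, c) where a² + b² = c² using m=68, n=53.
(1815, 7208, 7433)

Euclid's formula: a = m² - n², b = 2mn, c = m² + n²
m = 68, n = 53
a = 68² - 53² = 4624 - 2809 = 1815
b = 2 × 68 × 53 = 7208
c = 68² + 53² = 4624 + 2809 = 7433
Verification: 1815² + 7208² = 3294225 + 51955264 = 55249489 = 7433² ✓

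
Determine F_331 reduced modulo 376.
277

Matrix identity: Q^n = [[F_(n+1), F_n], [F_n, F_(n-1)]] with Q = [[1,1],[1,0]].
n = 331 = 101001011₂. Square-and-multiply, entries mod 376:
Q^1 = [[1,1],[1,0]]
Q^2 = (Q^1)² = [[2,1],[1,1]]
Q^5 = (Q^2)²·Q = [[8,5],[5,3]]
Q^10 = (Q^5)² = [[89,55],[55,34]]
Q^20 = (Q^10)² = [[42,373],[373,45]]
Q^41 = (Q^20)²·Q = [[8,269],[269,115]]
Q^82 = (Q^41)² = [[233,375],[375,234]]
Q^165 = (Q^82)²·Q = [[55,146],[146,285]]
Q^331 = (Q^165)²·Q = [[285,277],[277,8]]
F_331 mod 376 = Q^331[0][1] = 277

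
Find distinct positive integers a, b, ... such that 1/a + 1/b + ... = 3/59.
1/20 + 1/1180

Greedy algorithm:
3/59: ceiling(59/3) = 20, use 1/20
1/1180: ceiling(1180/1) = 1180, use 1/1180
Result: 3/59 = 1/20 + 1/1180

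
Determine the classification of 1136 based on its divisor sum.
deficient

Proper divisors of 1136: sum = 1 + 2 + 4 + 8 + 16 + 71 + 142 + 284 + 568 = 1096
Since 1096 < 1136, 1136 is deficient.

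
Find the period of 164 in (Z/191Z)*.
190

191 is prime, so ord(164) divides φ(191) = 190.
Divisors of 190: 1, 2, 5, 10, 19, 38, 95, 190.
Repeated squaring: 164^1 ≡ 164, 164^2 ≡ 156, 164^4 ≡ 79, 164^8 ≡ 129, 164^16 ≡ 24, 164^32 ≡ 3, 164^64 ≡ 9, 164^128 ≡ 81 (mod 191).
Test 164^d mod 191 for each divisor d in increasing order:
164^1 ≡ 164
164^2 ≡ 156
164^5 = 164^4·164^1 ≡ 159
164^10 = 164^8·164^2 ≡ 69
164^19 = 164^16·164^2·164^1 ≡ 142
164^38 = 164^32·164^4·164^2 ≡ 109
164^95 = 164^64·164^16·164^8·164^4·164^2·164^1 ≡ 190
164^190 = 164^128·164^32·164^16·164^8·164^4·164^2 ≡ 1  ← first divisor giving 1
The order is 190.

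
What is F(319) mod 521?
13

Matrix identity: Q^n = [[F_(n+1), F_n], [F_n, F_(n-1)]] with Q = [[1,1],[1,0]].
n = 319 = 100111111₂. Square-and-multiply, entries mod 521:
Q^1 = [[1,1],[1,0]]
Q^2 = (Q^1)² = [[2,1],[1,1]]
Q^4 = (Q^2)² = [[5,3],[3,2]]
Q^9 = (Q^4)²·Q = [[55,34],[34,21]]
Q^19 = (Q^9)²·Q = [[513,13],[13,500]]
Q^39 = (Q^19)²·Q = [[377,233],[233,144]]
Q^79 = (Q^39)²·Q = [[1,1],[1,0]]
Q^159 = (Q^79)²·Q = [[3,2],[2,1]]
Q^319 = (Q^159)²·Q = [[21,13],[13,8]]
F_319 mod 521 = Q^319[0][1] = 13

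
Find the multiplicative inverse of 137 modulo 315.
23

gcd(137, 315) = 1, so the inverse exists.
Extended Euclidean algorithm on (315, 137):
315 = 2 × 137 + 41  ⟹  41 = (1)·315 + (-2)·137
137 = 3 × 41 + 14  ⟹  14 = (-3)·315 + (7)·137
41 = 2 × 14 + 13  ⟹  13 = (7)·315 + (-16)·137
14 = 1 × 13 + 1  ⟹  1 = (-10)·315 + (23)·137
So (23)·137 ≡ 1 (mod 315), i.e. 137^(-1) ≡ 23 (mod 315).
Check: 137 × 23 = 3151 ≡ 1 (mod 315)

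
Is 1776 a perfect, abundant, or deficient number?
abundant

Proper divisors of 1776: sum = 1 + 2 + 3 + 4 + 6 + 8 + 12 + 16 + ... + 296 + 444 + 592 + 888 (19 divisors) = 2936
Since 2936 > 1776, 1776 is abundant.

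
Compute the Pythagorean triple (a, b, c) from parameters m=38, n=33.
(355, 2508, 2533)

Euclid's formula: a = m² - n², b = 2mn, c = m² + n²
m = 38, n = 33
a = 38² - 33² = 1444 - 1089 = 355
b = 2 × 38 × 33 = 2508
c = 38² + 33² = 1444 + 1089 = 2533
Verification: 355² + 2508² = 126025 + 6290064 = 6416089 = 2533² ✓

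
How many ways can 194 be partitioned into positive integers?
2366022741845

p(n) counts ways to write n as a sum of positive integers (order ignored).
Euler's pentagonal recurrence: p(k) = p(k-1) + p(k-2) - p(k-5) - p(k-7) + p(k-12) + p(k-15) - ... (offsets j(3j∓1)/2, signs ++--, p(0)=1, p(<0)=0).
DP table for k = 0..193: p(0)=1, p(1)=1, p(2)=2, p(3)=3, p(4)=5, p(5)=7, p(6)=11, p(7)=15, p(8)=22, p(9)=30, p(10)=42, p(11)=56, p(12)=77, p(13)=101, p(14)=135, p(15)=176, p(16)=231, p(17)=297, p(18)=385, p(19)=490, p(20)=627, p(21)=792, p(22)=1002, p(23)=1255, p(24)=1575, p(25)=1958, p(26)=2436, p(27)=3010, p(28)=3718, p(29)=4565, p(30)=5604, p(31)=6842, p(32)=8349, p(33)=10143, p(34)=12310, p(35)=14883, p(36)=17977, p(37)=21637, p(38)=26015, p(39)=31185, p(40)=37338, p(41)=44583, p(42)=53174, p(43)=63261, p(44)=75175, p(45)=89134, p(46)=105558, p(47)=124754, p(48)=147273, p(49)=173525, p(50)=204226, p(51)=239943, p(52)=281589, p(53)=329931, p(54)=386155, p(55)=451276, p(56)=526823, p(57)=614154, p(58)=715220, p(59)=831820, p(60)=966467, p(61)=1121505, p(62)=1300156, p(63)=1505499, p(64)=1741630, p(65)=2012558, p(66)=2323520, p(67)=2679689, p(68)=3087735, p(69)=3554345, p(70)=4087968, p(71)=4697205, p(72)=5392783, p(73)=6185689, p(74)=7089500, p(75)=8118264, p(76)=9289091, p(77)=10619863, p(78)=12132164, p(79)=13848650, p(80)=15796476, p(81)=18004327, p(82)=20506255, p(83)=23338469, p(84)=26543660, p(85)=30167357, p(86)=34262962, p(87)=38887673, p(88)=44108109, p(89)=49995925, p(90)=56634173, p(91)=64112359, p(92)=72533807, p(93)=82010177, p(94)=92669720, p(95)=104651419, p(96)=118114304, p(97)=133230930, p(98)=150198136, p(99)=169229875, p(100)=190569292, p(101)=214481126, p(102)=241265379, p(103)=271248950, p(104)=304801365, p(105)=342325709, p(106)=384276336, p(107)=431149389, p(108)=483502844, p(109)=541946240, p(110)=607163746, p(111)=679903203, p(112)=761002156, p(113)=851376628, p(114)=952050665, p(115)=1064144451, p(116)=1188908248, p(117)=1327710076, p(118)=1482074143, p(119)=1653668665, p(120)=1844349560, p(121)=2056148051, p(122)=2291320912, p(123)=2552338241, p(124)=2841940500, p(125)=3163127352, p(126)=3519222692, p(127)=3913864295, p(128)=4351078600, p(129)=4835271870, p(130)=5371315400, p(131)=5964539504, p(132)=6620830889, p(133)=7346629512, p(134)=8149040695, p(135)=9035836076, p(136)=10015581680, p(137)=11097645016, p(138)=12292341831, p(139)=13610949895, p(140)=15065878135, p(141)=16670689208, p(142)=18440293320, p(143)=20390982757, p(144)=22540654445, p(145)=24908858009, p(146)=27517052599, p(147)=30388671978, p(148)=33549419497, p(149)=37027355200, p(150)=40853235313, p(151)=45060624582, p(152)=49686288421, p(153)=54770336324, p(154)=60356673280, p(155)=66493182097, p(156)=73232243759, p(157)=80630964769, p(158)=88751778802, p(159)=97662728555, p(160)=107438159466, p(161)=118159068427, p(162)=129913904637, p(163)=142798995930, p(164)=156919475295, p(165)=172389800255, p(166)=189334822579, p(167)=207890420102, p(168)=228204732751, p(169)=250438925115, p(170)=274768617130, p(171)=301384802048, p(172)=330495499613, p(173)=362326859895, p(174)=397125074750, p(175)=435157697830, p(176)=476715857290, p(177)=522115831195, p(178)=571701605655, p(179)=625846753120, p(180)=684957390936, p(181)=749474411781, p(182)=819876908323, p(183)=896684817527, p(184)=980462880430, p(185)=1071823774337, p(186)=1171432692373, p(187)=1280011042268, p(188)=1398341745571, p(189)=1527273599625, p(190)=1667727404093, p(191)=1820701100652, p(192)=1987276856363, p(193)=2168627105469.
Final step: p(194) = p(193) + p(192) - p(189) - p(187) + p(182) + p(179) - p(172) - p(168) + p(159) + p(154) - p(143) - p(137) + p(124) + p(117) - p(102) - p(94) + p(77) + p(68) - p(49) - p(39) + p(18) + p(7)
= 2168627105469 + 1987276856363 - 1527273599625 - 1280011042268 + 819876908323 + 625846753120 - 330495499613 - 228204732751 + 97662728555 + 60356673280 - 20390982757 - 11097645016 + 2841940500 + 1327710076 - 241265379 - 92669720 + 10619863 + 3087735 - 173525 - 31185 + 385 + 15
= 2366022741845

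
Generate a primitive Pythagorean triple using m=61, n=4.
(3705, 488, 3737)

Euclid's formula: a = m² - n², b = 2mn, c = m² + n²
m = 61, n = 4
a = 61² - 4² = 3721 - 16 = 3705
b = 2 × 61 × 4 = 488
c = 61² + 4² = 3721 + 16 = 3737
Verification: 3705² + 488² = 13727025 + 238144 = 13965169 = 3737² ✓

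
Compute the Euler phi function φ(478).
238

478 = 2 × 239
φ(n) = n × ∏(1 - 1/p) for each prime p dividing n
φ(478) = 478 × (1 - 1/2) × (1 - 1/239) = 238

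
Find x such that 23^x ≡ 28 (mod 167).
2

Baby-step giant-step with step n = ⌈√167⌉ = 13.
Baby steps 23^j mod 167 (j:value) for j=0..12: 0:1, 1:23, 2:28, 3:143, 4:116, 5:163, 6:75, 7:55, 8:96, 9:37, 10:16, 11:34, 12:114.
h = 28 is already in the table at j=2, so x = 2.
Check: 23^2 ≡ 28 (mod 167).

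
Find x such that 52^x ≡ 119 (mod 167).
137

Baby-step giant-step with step n = ⌈√167⌉ = 13.
Baby steps 52^j mod 167 (j:value) for j=0..12: 0:1, 1:52, 2:32, 3:161, 4:22, 5:142, 6:36, 7:35, 8:150, 9:118, 10:124, 11:102, 12:127.
Giant-step multiplier: 52^(-13) ≡ 52^(166-13) = 52^153 ≡ 156 (mod 167).
Giant steps γ_i = 119·156^i mod 167: γ_0=119, γ_1=27, γ_2=37, γ_3=94, γ_4=135, γ_5=18, γ_6=136, γ_7=7, γ_8=90, γ_9=12, γ_10=35 (in table at j=7).
x = i·n + j = 10·13 + 7 = 137.
Check: 52^137 ≡ 119 (mod 167).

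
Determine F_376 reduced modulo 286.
261

Matrix identity: Q^n = [[F_(n+1), F_n], [F_n, F_(n-1)]] with Q = [[1,1],[1,0]].
n = 376 = 101111000₂. Square-and-multiply, entries mod 286:
Q^1 = [[1,1],[1,0]]
Q^2 = (Q^1)² = [[2,1],[1,1]]
Q^5 = (Q^2)²·Q = [[8,5],[5,3]]
Q^11 = (Q^5)²·Q = [[144,89],[89,55]]
Q^23 = (Q^11)²·Q = [[36,57],[57,265]]
Q^47 = (Q^23)²·Q = [[252,255],[255,283]]
Q^94 = (Q^47)² = [[115,3],[3,112]]
Q^188 = (Q^94)² = [[78,109],[109,255]]
Q^376 = (Q^188)² = [[233,261],[261,258]]
F_376 mod 286 = Q^376[0][1] = 261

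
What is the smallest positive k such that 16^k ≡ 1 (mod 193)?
24

193 is prime, so ord(16) divides φ(193) = 192.
Divisors of 192: 1, 2, 3, 4, 6, 8, 12, 16, 24, 32, 48, 64, 96, 192.
Repeated squaring: 16^1 ≡ 16, 16^2 ≡ 63, 16^4 ≡ 109, 16^8 ≡ 108, 16^16 ≡ 84, 16^32 ≡ 108, 16^64 ≡ 84, 16^128 ≡ 108 (mod 193).
Test 16^d mod 193 for each divisor d in increasing order:
16^1 ≡ 16
16^2 ≡ 63
16^3 = 16^2·16^1 ≡ 43
16^4 ≡ 109
16^6 = 16^4·16^2 ≡ 112
16^8 ≡ 108
16^12 = 16^8·16^4 ≡ 192
16^16 ≡ 84
16^24 = 16^16·16^8 ≡ 1  ← first divisor giving 1
The order is 24.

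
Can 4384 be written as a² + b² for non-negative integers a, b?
28² + 60² (a=28, b=60)

Factorization: 4384 = 2^5 × 137
By Fermat: n is sum of two squares iff every prime p ≡ 3 (mod 4) appears to even power.
All primes ≡ 3 (mod 4) appear to even power.
Search a = 0, 1, 2, … for 4384 - a² a perfect square: first hit at a = 28: 4384 - 784 = 3600 = 60².
4384 = 28² + 60² = 784 + 3600 ✓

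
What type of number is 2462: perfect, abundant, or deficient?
deficient

Proper divisors of 2462: sum = 1 + 2 + 1231 = 1234
Since 1234 < 2462, 2462 is deficient.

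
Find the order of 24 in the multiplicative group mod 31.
30

31 is prime, so ord(24) divides φ(31) = 30.
Divisors of 30: 1, 2, 3, 5, 6, 10, 15, 30.
Repeated squaring: 24^1 ≡ 24, 24^2 ≡ 18, 24^4 ≡ 14, 24^8 ≡ 10, 24^16 ≡ 7 (mod 31).
Test 24^d mod 31 for each divisor d in increasing order:
24^1 ≡ 24
24^2 ≡ 18
24^3 = 24^2·24^1 ≡ 29
24^5 = 24^4·24^1 ≡ 26
24^6 = 24^4·24^2 ≡ 4
24^10 = 24^8·24^2 ≡ 25
24^15 = 24^8·24^4·24^2·24^1 ≡ 30
24^30 = 24^16·24^8·24^4·24^2 ≡ 1  ← first divisor giving 1
The order is 30.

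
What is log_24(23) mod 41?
12

Baby-step giant-step with step n = ⌈√41⌉ = 7.
Baby steps 24^j mod 41 (j:value) for j=0..6: 0:1, 1:24, 2:2, 3:7, 4:4, 5:14, 6:8.
Giant-step multiplier: 24^(-7) ≡ 24^(40-7) = 24^33 ≡ 22 (mod 41).
Giant steps γ_i = 23·22^i mod 41: γ_0=23, γ_1=14 (in table at j=5).
x = i·n + j = 1·7 + 5 = 12.
Check: 24^12 ≡ 23 (mod 41).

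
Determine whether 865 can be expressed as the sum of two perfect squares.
9² + 28² (a=9, b=28)

Factorization: 865 = 5 × 173
By Fermat: n is sum of two squares iff every prime p ≡ 3 (mod 4) appears to even power.
All primes ≡ 3 (mod 4) appear to even power.
Search a = 0, 1, 2, … for 865 - a² a perfect square: first hit at a = 9: 865 - 81 = 784 = 28².
865 = 9² + 28² = 81 + 784 ✓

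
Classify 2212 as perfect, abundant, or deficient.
abundant

Proper divisors of 2212: sum = 1 + 2 + 4 + 7 + 14 + 28 + 79 + 158 + 316 + 553 + 1106 = 2268
Since 2268 > 2212, 2212 is abundant.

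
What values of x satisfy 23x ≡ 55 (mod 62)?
x ≡ 59 (mod 62)

gcd(23, 62) = 1, which divides 55, so solutions exist.
Find 23^(-1) mod 62 by the extended Euclidean algorithm:
62 = 2 × 23 + 16  ⟹  16 = (1)·62 + (-2)·23
23 = 1 × 16 + 7  ⟹  7 = (-1)·62 + (3)·23
16 = 2 × 7 + 2  ⟹  2 = (3)·62 + (-8)·23
7 = 3 × 2 + 1  ⟹  1 = (-10)·62 + (27)·23
So (27)·23 ≡ 1 (mod 62), i.e. 23^(-1) ≡ 27 (mod 62).
x ≡ 27 × 55 = 1485 ≡ 59 (mod 62).
Check: 23 × 59 = 1357 ≡ 55 (mod 62).
Unique solution: x ≡ 59 (mod 62)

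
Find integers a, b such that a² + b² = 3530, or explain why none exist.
7² + 59² (a=7, b=59)

Factorization: 3530 = 2 × 5 × 353
By Fermat: n is sum of two squares iff every prime p ≡ 3 (mod 4) appears to even power.
All primes ≡ 3 (mod 4) appear to even power.
Search a = 0, 1, 2, … for 3530 - a² a perfect square: first hit at a = 7: 3530 - 49 = 3481 = 59².
3530 = 7² + 59² = 49 + 3481 ✓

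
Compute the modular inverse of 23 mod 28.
11

gcd(23, 28) = 1, so the inverse exists.
Extended Euclidean algorithm on (28, 23):
28 = 1 × 23 + 5  ⟹  5 = (1)·28 + (-1)·23
23 = 4 × 5 + 3  ⟹  3 = (-4)·28 + (5)·23
5 = 1 × 3 + 2  ⟹  2 = (5)·28 + (-6)·23
3 = 1 × 2 + 1  ⟹  1 = (-9)·28 + (11)·23
So (11)·23 ≡ 1 (mod 28), i.e. 23^(-1) ≡ 11 (mod 28).
Check: 23 × 11 = 253 ≡ 1 (mod 28)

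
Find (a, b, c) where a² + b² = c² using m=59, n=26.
(2805, 3068, 4157)

Euclid's formula: a = m² - n², b = 2mn, c = m² + n²
m = 59, n = 26
a = 59² - 26² = 3481 - 676 = 2805
b = 2 × 59 × 26 = 3068
c = 59² + 26² = 3481 + 676 = 4157
Verification: 2805² + 3068² = 7868025 + 9412624 = 17280649 = 4157² ✓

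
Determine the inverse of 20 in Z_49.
27

gcd(20, 49) = 1, so the inverse exists.
Extended Euclidean algorithm on (49, 20):
49 = 2 × 20 + 9  ⟹  9 = (1)·49 + (-2)·20
20 = 2 × 9 + 2  ⟹  2 = (-2)·49 + (5)·20
9 = 4 × 2 + 1  ⟹  1 = (9)·49 + (-22)·20
So (-22)·20 ≡ 1 (mod 49), i.e. 20^(-1) ≡ -22 ≡ 27 (mod 49).
Check: 20 × 27 = 540 ≡ 1 (mod 49)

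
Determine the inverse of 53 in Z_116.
81

gcd(53, 116) = 1, so the inverse exists.
Extended Euclidean algorithm on (116, 53):
116 = 2 × 53 + 10  ⟹  10 = (1)·116 + (-2)·53
53 = 5 × 10 + 3  ⟹  3 = (-5)·116 + (11)·53
10 = 3 × 3 + 1  ⟹  1 = (16)·116 + (-35)·53
So (-35)·53 ≡ 1 (mod 116), i.e. 53^(-1) ≡ -35 ≡ 81 (mod 116).
Check: 53 × 81 = 4293 ≡ 1 (mod 116)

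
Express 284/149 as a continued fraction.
[1; 1, 9, 1, 1, 1, 4]

Euclidean algorithm steps:
284 = 1 × 149 + 135
149 = 1 × 135 + 14
135 = 9 × 14 + 9
14 = 1 × 9 + 5
9 = 1 × 5 + 4
5 = 1 × 4 + 1
4 = 4 × 1 + 0
Continued fraction: [1; 1, 9, 1, 1, 1, 4]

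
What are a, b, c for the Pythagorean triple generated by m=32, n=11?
(903, 704, 1145)

Euclid's formula: a = m² - n², b = 2mn, c = m² + n²
m = 32, n = 11
a = 32² - 11² = 1024 - 121 = 903
b = 2 × 32 × 11 = 704
c = 32² + 11² = 1024 + 121 = 1145
Verification: 903² + 704² = 815409 + 495616 = 1311025 = 1145² ✓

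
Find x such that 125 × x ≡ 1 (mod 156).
5

gcd(125, 156) = 1, so the inverse exists.
Extended Euclidean algorithm on (156, 125):
156 = 1 × 125 + 31  ⟹  31 = (1)·156 + (-1)·125
125 = 4 × 31 + 1  ⟹  1 = (-4)·156 + (5)·125
So (5)·125 ≡ 1 (mod 156), i.e. 125^(-1) ≡ 5 (mod 156).
Check: 125 × 5 = 625 ≡ 1 (mod 156)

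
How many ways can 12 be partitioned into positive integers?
77

p(n) counts ways to write n as a sum of positive integers (order ignored).
Euler's pentagonal recurrence: p(k) = p(k-1) + p(k-2) - p(k-5) - p(k-7) + p(k-12) + p(k-15) - ... (offsets j(3j∓1)/2, signs ++--, p(0)=1, p(<0)=0).
DP table for k = 0..11: p(0)=1, p(1)=1, p(2)=2, p(3)=3, p(4)=5, p(5)=7, p(6)=11, p(7)=15, p(8)=22, p(9)=30, p(10)=42, p(11)=56.
Final step: p(12) = p(11) + p(10) - p(7) - p(5) + p(0)
= 56 + 42 - 15 - 7 + 1
= 77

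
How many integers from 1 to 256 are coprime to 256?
128

256 = 2^8
φ(n) = n × ∏(1 - 1/p) for each prime p dividing n
φ(256) = 256 × (1 - 1/2) = 128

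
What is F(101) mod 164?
81

Matrix identity: Q^n = [[F_(n+1), F_n], [F_n, F_(n-1)]] with Q = [[1,1],[1,0]].
n = 101 = 1100101₂. Square-and-multiply, entries mod 164:
Q^1 = [[1,1],[1,0]]
Q^3 = (Q^1)²·Q = [[3,2],[2,1]]
Q^6 = (Q^3)² = [[13,8],[8,5]]
Q^12 = (Q^6)² = [[69,144],[144,89]]
Q^25 = (Q^12)²·Q = [[33,77],[77,120]]
Q^50 = (Q^25)² = [[130,137],[137,157]]
Q^101 = (Q^50)²·Q = [[40,81],[81,123]]
F_101 mod 164 = Q^101[0][1] = 81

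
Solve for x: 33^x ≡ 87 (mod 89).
68

Baby-step giant-step with step n = ⌈√89⌉ = 10.
Baby steps 33^j mod 89 (j:value) for j=0..9: 0:1, 1:33, 2:21, 3:70, 4:85, 5:46, 6:5, 7:76, 8:16, 9:83.
Giant-step multiplier: 33^(-10) ≡ 33^(88-10) = 33^78 ≡ 40 (mod 89).
Giant steps γ_i = 87·40^i mod 89: γ_0=87, γ_1=9, γ_2=4, γ_3=71, γ_4=81, γ_5=36, γ_6=16 (in table at j=8).
x = i·n + j = 6·10 + 8 = 68.
Check: 33^68 ≡ 87 (mod 89).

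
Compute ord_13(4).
6

13 is prime, so ord(4) divides φ(13) = 12.
Divisors of 12: 1, 2, 3, 4, 6, 12.
Repeated squaring: 4^1 ≡ 4, 4^2 ≡ 3, 4^4 ≡ 9, 4^8 ≡ 3 (mod 13).
Test 4^d mod 13 for each divisor d in increasing order:
4^1 ≡ 4
4^2 ≡ 3
4^3 = 4^2·4^1 ≡ 12
4^4 ≡ 9
4^6 = 4^4·4^2 ≡ 1  ← first divisor giving 1
The order is 6.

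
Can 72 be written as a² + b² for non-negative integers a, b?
6² + 6² (a=6, b=6)

Factorization: 72 = 2^3 × 3^2
By Fermat: n is sum of two squares iff every prime p ≡ 3 (mod 4) appears to even power.
All primes ≡ 3 (mod 4) appear to even power.
Search a = 0, 1, 2, … for 72 - a² a perfect square: first hit at a = 6: 72 - 36 = 36 = 6².
72 = 6² + 6² = 36 + 36 ✓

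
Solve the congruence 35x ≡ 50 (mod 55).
x ≡ 3 (mod 11)

gcd(35, 55) = 5, which divides 50, so solutions exist.
Divide through by 5: 7x ≡ 10 (mod 11).
Find 7^(-1) mod 11 by the extended Euclidean algorithm:
11 = 1 × 7 + 4  ⟹  4 = (1)·11 + (-1)·7
7 = 1 × 4 + 3  ⟹  3 = (-1)·11 + (2)·7
4 = 1 × 3 + 1  ⟹  1 = (2)·11 + (-3)·7
So (-3)·7 ≡ 1 (mod 11), i.e. 7^(-1) ≡ -3 ≡ 8 (mod 11).
x ≡ 8 × 10 = 80 ≡ 3 (mod 11).
Check: 35 × 3 = 105 ≡ 50 (mod 55).
x ≡ 3 (mod 11), giving 5 solutions mod 55.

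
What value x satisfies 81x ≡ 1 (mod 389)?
365

gcd(81, 389) = 1, so the inverse exists.
Extended Euclidean algorithm on (389, 81):
389 = 4 × 81 + 65  ⟹  65 = (1)·389 + (-4)·81
81 = 1 × 65 + 16  ⟹  16 = (-1)·389 + (5)·81
65 = 4 × 16 + 1  ⟹  1 = (5)·389 + (-24)·81
So (-24)·81 ≡ 1 (mod 389), i.e. 81^(-1) ≡ -24 ≡ 365 (mod 389).
Check: 81 × 365 = 29565 ≡ 1 (mod 389)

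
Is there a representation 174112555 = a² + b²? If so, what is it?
Not possible

Factorization: 174112555 = 5 × 17 × 127^3
By Fermat: n is sum of two squares iff every prime p ≡ 3 (mod 4) appears to even power.
Prime(s) ≡ 3 (mod 4) with odd exponent: [(127, 3)]
Therefore 174112555 cannot be expressed as a² + b².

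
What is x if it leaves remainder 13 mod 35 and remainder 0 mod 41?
328

Using Chinese Remainder Theorem:
M = 35 × 41 = 1435
M1 = 41, M2 = 35
y1 = 41^(-1) mod 35 = 6
y2 = 35^(-1) mod 41 = 34
x = (13×41×6 + 0×35×34) mod 1435 = 328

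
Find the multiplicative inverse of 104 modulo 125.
119

gcd(104, 125) = 1, so the inverse exists.
Extended Euclidean algorithm on (125, 104):
125 = 1 × 104 + 21  ⟹  21 = (1)·125 + (-1)·104
104 = 4 × 21 + 20  ⟹  20 = (-4)·125 + (5)·104
21 = 1 × 20 + 1  ⟹  1 = (5)·125 + (-6)·104
So (-6)·104 ≡ 1 (mod 125), i.e. 104^(-1) ≡ -6 ≡ 119 (mod 125).
Check: 104 × 119 = 12376 ≡ 1 (mod 125)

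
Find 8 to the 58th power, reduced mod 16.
0

Repeated squaring. Binary of 58 = 111010.
8^1 ≡ 8 (mod 16); 8^2 ≡ 0 (mod 16); 8^4 ≡ 0 (mod 16); 8^8 ≡ 0 (mod 16); 8^16 ≡ 0 (mod 16); 8^32 ≡ 0 (mod 16)
8^58 = 8^2 × 8^8 × 8^16 × 8^32 ≡ 0 (mod 16)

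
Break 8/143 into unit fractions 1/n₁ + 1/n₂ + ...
1/18 + 1/2574

Greedy algorithm:
8/143: ceiling(143/8) = 18, use 1/18
1/2574: ceiling(2574/1) = 2574, use 1/2574
Result: 8/143 = 1/18 + 1/2574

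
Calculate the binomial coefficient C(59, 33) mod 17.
0

Using Lucas' theorem:
Write n=59 and k=33 in base 17:
n in base 17: [3, 8]
k in base 17: [1, 16]
C(59,33) mod 17 = ∏ C(n_i, k_i) mod 17
Digit binomials (mod 17): C(3,1) = 3; C(8,16) = 0 (k_i > n_i)
Product: 3 × 0 = 0 ≡ 0 (mod 17)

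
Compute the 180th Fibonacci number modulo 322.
178

Matrix identity: Q^n = [[F_(n+1), F_n], [F_n, F_(n-1)]] with Q = [[1,1],[1,0]].
n = 180 = 10110100₂. Square-and-multiply, entries mod 322:
Q^1 = [[1,1],[1,0]]
Q^2 = (Q^1)² = [[2,1],[1,1]]
Q^5 = (Q^2)²·Q = [[8,5],[5,3]]
Q^11 = (Q^5)²·Q = [[144,89],[89,55]]
Q^22 = (Q^11)² = [[321,1],[1,320]]
Q^45 = (Q^22)²·Q = [[321,2],[2,319]]
Q^90 = (Q^45)² = [[5,314],[314,13]]
Q^180 = (Q^90)² = [[89,178],[178,233]]
F_180 mod 322 = Q^180[0][1] = 178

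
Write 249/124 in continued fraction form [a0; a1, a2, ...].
[2; 124]

Euclidean algorithm steps:
249 = 2 × 124 + 1
124 = 124 × 1 + 0
Continued fraction: [2; 124]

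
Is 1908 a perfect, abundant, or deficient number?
abundant

Proper divisors of 1908: sum = 1 + 2 + 3 + 4 + 6 + 9 + 12 + 18 + ... + 318 + 477 + 636 + 954 (17 divisors) = 3006
Since 3006 > 1908, 1908 is abundant.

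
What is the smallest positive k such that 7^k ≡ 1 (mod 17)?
16

17 is prime, so ord(7) divides φ(17) = 16.
Divisors of 16: 1, 2, 4, 8, 16.
Repeated squaring: 7^1 ≡ 7, 7^2 ≡ 15, 7^4 ≡ 4, 7^8 ≡ 16, 7^16 ≡ 1 (mod 17).
Test 7^d mod 17 for each divisor d in increasing order:
7^1 ≡ 7
7^2 ≡ 15
7^4 ≡ 4
7^8 ≡ 16
7^16 ≡ 1  ← first divisor giving 1
The order is 16.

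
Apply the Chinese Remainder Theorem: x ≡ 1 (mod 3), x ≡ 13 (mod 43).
13

Using Chinese Remainder Theorem:
M = 3 × 43 = 129
M1 = 43, M2 = 3
y1 = 43^(-1) mod 3 = 1
y2 = 3^(-1) mod 43 = 29
x = (1×43×1 + 13×3×29) mod 129 = 13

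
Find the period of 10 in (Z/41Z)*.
5

41 is prime, so ord(10) divides φ(41) = 40.
Divisors of 40: 1, 2, 4, 5, 8, 10, 20, 40.
Repeated squaring: 10^1 ≡ 10, 10^2 ≡ 18, 10^4 ≡ 37, 10^8 ≡ 16, 10^16 ≡ 10, 10^32 ≡ 18 (mod 41).
Test 10^d mod 41 for each divisor d in increasing order:
10^1 ≡ 10
10^2 ≡ 18
10^4 ≡ 37
10^5 = 10^4·10^1 ≡ 1  ← first divisor giving 1
The order is 5.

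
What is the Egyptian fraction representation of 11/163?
1/15 + 1/1223 + 1/2990235

Greedy algorithm:
11/163: ceiling(163/11) = 15, use 1/15
2/2445: ceiling(2445/2) = 1223, use 1/1223
1/2990235: ceiling(2990235/1) = 2990235, use 1/2990235
Result: 11/163 = 1/15 + 1/1223 + 1/2990235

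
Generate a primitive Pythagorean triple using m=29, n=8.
(777, 464, 905)

Euclid's formula: a = m² - n², b = 2mn, c = m² + n²
m = 29, n = 8
a = 29² - 8² = 841 - 64 = 777
b = 2 × 29 × 8 = 464
c = 29² + 8² = 841 + 64 = 905
Verification: 777² + 464² = 603729 + 215296 = 819025 = 905² ✓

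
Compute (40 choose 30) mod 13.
0

Using Lucas' theorem:
Write n=40 and k=30 in base 13:
n in base 13: [3, 1]
k in base 13: [2, 4]
C(40,30) mod 13 = ∏ C(n_i, k_i) mod 13
Digit binomials (mod 13): C(3,2) = 3; C(1,4) = 0 (k_i > n_i)
Product: 3 × 0 = 0 ≡ 0 (mod 13)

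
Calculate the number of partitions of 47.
124754

p(n) counts ways to write n as a sum of positive integers (order ignored).
Euler's pentagonal recurrence: p(k) = p(k-1) + p(k-2) - p(k-5) - p(k-7) + p(k-12) + p(k-15) - ... (offsets j(3j∓1)/2, signs ++--, p(0)=1, p(<0)=0).
DP table for k = 0..46: p(0)=1, p(1)=1, p(2)=2, p(3)=3, p(4)=5, p(5)=7, p(6)=11, p(7)=15, p(8)=22, p(9)=30, p(10)=42, p(11)=56, p(12)=77, p(13)=101, p(14)=135, p(15)=176, p(16)=231, p(17)=297, p(18)=385, p(19)=490, p(20)=627, p(21)=792, p(22)=1002, p(23)=1255, p(24)=1575, p(25)=1958, p(26)=2436, p(27)=3010, p(28)=3718, p(29)=4565, p(30)=5604, p(31)=6842, p(32)=8349, p(33)=10143, p(34)=12310, p(35)=14883, p(36)=17977, p(37)=21637, p(38)=26015, p(39)=31185, p(40)=37338, p(41)=44583, p(42)=53174, p(43)=63261, p(44)=75175, p(45)=89134, p(46)=105558.
Final step: p(47) = p(46) + p(45) - p(42) - p(40) + p(35) + p(32) - p(25) - p(21) + p(12) + p(7)
= 105558 + 89134 - 53174 - 37338 + 14883 + 8349 - 1958 - 792 + 77 + 15
= 124754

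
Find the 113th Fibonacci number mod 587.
531

Matrix identity: Q^n = [[F_(n+1), F_n], [F_n, F_(n-1)]] with Q = [[1,1],[1,0]].
n = 113 = 1110001₂. Square-and-multiply, entries mod 587:
Q^1 = [[1,1],[1,0]]
Q^3 = (Q^1)²·Q = [[3,2],[2,1]]
Q^7 = (Q^3)²·Q = [[21,13],[13,8]]
Q^14 = (Q^7)² = [[23,377],[377,233]]
Q^28 = (Q^14)² = [[17,244],[244,360]]
Q^56 = (Q^28)² = [[538,416],[416,122]]
Q^113 = (Q^56)²·Q = [[375,531],[531,431]]
F_113 mod 587 = Q^113[0][1] = 531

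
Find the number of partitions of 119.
1653668665

p(n) counts ways to write n as a sum of positive integers (order ignored).
Euler's pentagonal recurrence: p(k) = p(k-1) + p(k-2) - p(k-5) - p(k-7) + p(k-12) + p(k-15) - ... (offsets j(3j∓1)/2, signs ++--, p(0)=1, p(<0)=0).
DP table for k = 0..118: p(0)=1, p(1)=1, p(2)=2, p(3)=3, p(4)=5, p(5)=7, p(6)=11, p(7)=15, p(8)=22, p(9)=30, p(10)=42, p(11)=56, p(12)=77, p(13)=101, p(14)=135, p(15)=176, p(16)=231, p(17)=297, p(18)=385, p(19)=490, p(20)=627, p(21)=792, p(22)=1002, p(23)=1255, p(24)=1575, p(25)=1958, p(26)=2436, p(27)=3010, p(28)=3718, p(29)=4565, p(30)=5604, p(31)=6842, p(32)=8349, p(33)=10143, p(34)=12310, p(35)=14883, p(36)=17977, p(37)=21637, p(38)=26015, p(39)=31185, p(40)=37338, p(41)=44583, p(42)=53174, p(43)=63261, p(44)=75175, p(45)=89134, p(46)=105558, p(47)=124754, p(48)=147273, p(49)=173525, p(50)=204226, p(51)=239943, p(52)=281589, p(53)=329931, p(54)=386155, p(55)=451276, p(56)=526823, p(57)=614154, p(58)=715220, p(59)=831820, p(60)=966467, p(61)=1121505, p(62)=1300156, p(63)=1505499, p(64)=1741630, p(65)=2012558, p(66)=2323520, p(67)=2679689, p(68)=3087735, p(69)=3554345, p(70)=4087968, p(71)=4697205, p(72)=5392783, p(73)=6185689, p(74)=7089500, p(75)=8118264, p(76)=9289091, p(77)=10619863, p(78)=12132164, p(79)=13848650, p(80)=15796476, p(81)=18004327, p(82)=20506255, p(83)=23338469, p(84)=26543660, p(85)=30167357, p(86)=34262962, p(87)=38887673, p(88)=44108109, p(89)=49995925, p(90)=56634173, p(91)=64112359, p(92)=72533807, p(93)=82010177, p(94)=92669720, p(95)=104651419, p(96)=118114304, p(97)=133230930, p(98)=150198136, p(99)=169229875, p(100)=190569292, p(101)=214481126, p(102)=241265379, p(103)=271248950, p(104)=304801365, p(105)=342325709, p(106)=384276336, p(107)=431149389, p(108)=483502844, p(109)=541946240, p(110)=607163746, p(111)=679903203, p(112)=761002156, p(113)=851376628, p(114)=952050665, p(115)=1064144451, p(116)=1188908248, p(117)=1327710076, p(118)=1482074143.
Final step: p(119) = p(118) + p(117) - p(114) - p(112) + p(107) + p(104) - p(97) - p(93) + p(84) + p(79) - p(68) - p(62) + p(49) + p(42) - p(27) - p(19) + p(2)
= 1482074143 + 1327710076 - 952050665 - 761002156 + 431149389 + 304801365 - 133230930 - 82010177 + 26543660 + 13848650 - 3087735 - 1300156 + 173525 + 53174 - 3010 - 490 + 2
= 1653668665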